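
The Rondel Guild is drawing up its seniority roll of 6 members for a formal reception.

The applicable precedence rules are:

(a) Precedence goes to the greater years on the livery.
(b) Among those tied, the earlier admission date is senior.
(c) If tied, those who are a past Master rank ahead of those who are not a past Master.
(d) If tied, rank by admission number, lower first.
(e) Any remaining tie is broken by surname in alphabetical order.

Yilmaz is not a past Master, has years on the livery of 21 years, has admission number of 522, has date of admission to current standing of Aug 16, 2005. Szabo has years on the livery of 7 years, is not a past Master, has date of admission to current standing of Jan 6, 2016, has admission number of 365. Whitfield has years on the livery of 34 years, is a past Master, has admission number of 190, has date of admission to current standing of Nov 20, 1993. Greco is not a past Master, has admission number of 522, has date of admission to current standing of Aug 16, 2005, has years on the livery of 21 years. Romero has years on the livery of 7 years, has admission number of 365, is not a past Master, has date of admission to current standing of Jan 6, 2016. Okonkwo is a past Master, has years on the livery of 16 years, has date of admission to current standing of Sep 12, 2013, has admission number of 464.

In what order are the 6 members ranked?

By years on the livery (higher first): Whitfield (34 years); then Greco and Yilmaz (both 21 years); then Okonkwo (16 years); then Romero and Szabo (both 7 years).
Greco and Yilmaz both have date of admission to current standing Aug 16, 2005, so the next rule applies.
Greco and Yilmaz are each not a past Master, so the next rule applies.
Greco and Yilmaz both have admission number 522, so the next rule applies.
Among Greco and Yilmaz, alphabetically by surname: Greco before Yilmaz.
Romero and Szabo both have date of admission to current standing Jan 6, 2016, so the next rule applies.
Romero and Szabo are each not a past Master, so the next rule applies.
Romero and Szabo both have admission number 365, so the next rule applies.
Among Romero and Szabo, alphabetically by surname: Romero before Szabo.
Full order: Whitfield, Greco, Yilmaz, Okonkwo, Romero, Szabo.

Whitfield, Greco, Yilmaz, Okonkwo, Romero, Szabo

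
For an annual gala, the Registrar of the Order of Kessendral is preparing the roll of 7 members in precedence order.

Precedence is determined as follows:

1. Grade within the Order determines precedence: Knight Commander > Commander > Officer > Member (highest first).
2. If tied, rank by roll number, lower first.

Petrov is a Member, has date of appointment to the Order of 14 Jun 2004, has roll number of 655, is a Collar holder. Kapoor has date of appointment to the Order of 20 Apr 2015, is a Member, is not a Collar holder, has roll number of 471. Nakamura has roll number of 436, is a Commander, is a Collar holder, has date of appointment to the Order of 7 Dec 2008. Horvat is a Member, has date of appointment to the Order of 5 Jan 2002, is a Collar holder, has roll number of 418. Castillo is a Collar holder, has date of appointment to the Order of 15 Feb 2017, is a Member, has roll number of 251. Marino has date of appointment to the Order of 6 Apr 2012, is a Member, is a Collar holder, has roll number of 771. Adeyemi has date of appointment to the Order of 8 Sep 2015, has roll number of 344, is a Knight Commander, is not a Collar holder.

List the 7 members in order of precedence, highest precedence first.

Adeyemi, Nakamura, Castillo, Horvat, Kapoor, Petrov, Marino

By grade within the Order: Adeyemi (Knight Commander); then Nakamura (Commander); then Castillo, Horvat, Kapoor, Petrov and Marino (Member).
Among Castillo, Horvat, Kapoor, Petrov and Marino, by roll number (lower first): Castillo (251) before Horvat (418) before Kapoor (471) before Petrov (655) before Marino (771).
Full order: Adeyemi, Nakamura, Castillo, Horvat, Kapoor, Petrov, Marino.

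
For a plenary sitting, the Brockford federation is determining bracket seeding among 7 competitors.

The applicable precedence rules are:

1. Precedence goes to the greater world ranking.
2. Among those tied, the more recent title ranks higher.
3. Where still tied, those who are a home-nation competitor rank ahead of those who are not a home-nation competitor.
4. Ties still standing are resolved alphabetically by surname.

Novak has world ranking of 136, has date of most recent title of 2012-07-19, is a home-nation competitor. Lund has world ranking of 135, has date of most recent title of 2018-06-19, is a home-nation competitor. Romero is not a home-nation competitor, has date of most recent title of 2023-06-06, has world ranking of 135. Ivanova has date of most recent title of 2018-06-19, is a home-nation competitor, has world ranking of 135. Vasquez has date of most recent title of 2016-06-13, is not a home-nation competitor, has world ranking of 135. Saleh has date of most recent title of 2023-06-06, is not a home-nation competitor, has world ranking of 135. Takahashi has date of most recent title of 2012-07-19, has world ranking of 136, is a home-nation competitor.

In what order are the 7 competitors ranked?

By world ranking (higher first): Novak and Takahashi (both 136); then Romero, Saleh, Ivanova, Lund and Vasquez (each 135).
Novak and Takahashi both have date of most recent title 2012-07-19, so the next rule applies.
Novak and Takahashi are each a home-nation competitor, so the next rule applies.
Among Novak and Takahashi, alphabetically by surname: Novak before Takahashi.
Among Romero, Saleh, Ivanova, Lund and Vasquez, by date of most recent title (later first): Romero and Saleh (2023-06-06) before Ivanova and Lund (2018-06-19) before Vasquez (2016-06-13).
Romero and Saleh are each not a home-nation competitor, so the next rule applies.
Among Romero and Saleh, alphabetically by surname: Romero before Saleh.
Ivanova and Lund are each a home-nation competitor, so the next rule applies.
Among Ivanova and Lund, alphabetically by surname: Ivanova before Lund.
Full order: Novak, Takahashi, Romero, Saleh, Ivanova, Lund, Vasquez.

Novak, Takahashi, Romero, Saleh, Ivanova, Lund, Vasquez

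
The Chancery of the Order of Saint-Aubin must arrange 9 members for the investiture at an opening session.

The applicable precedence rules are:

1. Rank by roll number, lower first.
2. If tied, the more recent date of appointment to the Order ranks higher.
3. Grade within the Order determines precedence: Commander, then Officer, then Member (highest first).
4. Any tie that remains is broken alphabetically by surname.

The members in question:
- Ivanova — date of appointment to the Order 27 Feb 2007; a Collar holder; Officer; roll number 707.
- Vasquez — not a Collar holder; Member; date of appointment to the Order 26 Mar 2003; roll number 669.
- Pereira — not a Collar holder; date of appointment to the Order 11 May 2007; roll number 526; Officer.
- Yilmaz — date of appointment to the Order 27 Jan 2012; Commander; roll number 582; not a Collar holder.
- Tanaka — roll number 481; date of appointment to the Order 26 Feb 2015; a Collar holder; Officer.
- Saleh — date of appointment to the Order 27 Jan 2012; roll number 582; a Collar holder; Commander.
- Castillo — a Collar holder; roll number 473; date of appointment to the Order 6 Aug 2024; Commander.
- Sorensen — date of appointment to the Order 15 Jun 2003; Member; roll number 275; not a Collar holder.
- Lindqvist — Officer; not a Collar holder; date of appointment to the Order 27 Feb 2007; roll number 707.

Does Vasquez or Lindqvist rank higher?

Vasquez

By roll number (lower first): Sorensen (275); then Castillo (473); then Tanaka (481); then Pereira (526); then Saleh and Yilmaz (both 582); then Vasquez (669); then Ivanova and Lindqvist (both 707).
Saleh and Yilmaz both have date of appointment to the Order 27 Jan 2012, so the next rule applies.
Saleh and Yilmaz are each Commander, so the next rule applies.
Among Saleh and Yilmaz, alphabetically by surname: Saleh before Yilmaz.
Ivanova and Lindqvist both have date of appointment to the Order 27 Feb 2007, so the next rule applies.
Ivanova and Lindqvist are each Officer, so the next rule applies.
Among Ivanova and Lindqvist, alphabetically by surname: Ivanova before Lindqvist.
So Vasquez takes precedence.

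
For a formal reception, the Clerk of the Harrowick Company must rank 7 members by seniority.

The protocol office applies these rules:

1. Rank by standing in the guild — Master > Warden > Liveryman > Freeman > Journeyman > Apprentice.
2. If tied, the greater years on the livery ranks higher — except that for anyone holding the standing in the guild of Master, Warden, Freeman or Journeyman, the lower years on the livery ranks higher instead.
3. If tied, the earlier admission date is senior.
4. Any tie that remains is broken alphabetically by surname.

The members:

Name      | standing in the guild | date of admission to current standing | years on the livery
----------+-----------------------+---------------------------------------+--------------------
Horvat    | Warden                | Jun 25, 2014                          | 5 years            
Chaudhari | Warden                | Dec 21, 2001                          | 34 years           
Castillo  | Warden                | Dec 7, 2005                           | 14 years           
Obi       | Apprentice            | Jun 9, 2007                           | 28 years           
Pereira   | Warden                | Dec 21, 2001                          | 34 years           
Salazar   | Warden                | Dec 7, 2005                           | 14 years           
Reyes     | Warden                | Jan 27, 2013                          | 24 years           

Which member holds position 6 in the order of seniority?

Pereira

By standing in the guild: Horvat, Castillo, Salazar, Reyes, Chaudhari and Pereira (Warden); then Obi (Apprentice).
Among Horvat, Castillo, Salazar, Reyes, Chaudhari and Pereira, by years on the livery (lower first) (reversed rule for this group): Horvat (5 years) before Castillo and Salazar (14 years) before Reyes (24 years) before Chaudhari and Pereira (34 years).
Castillo and Salazar both have date of admission to current standing Dec 7, 2005, so the next rule applies.
Among Castillo and Salazar, alphabetically by surname: Castillo before Salazar.
Chaudhari and Pereira both have date of admission to current standing Dec 21, 2001, so the next rule applies.
Among Chaudhari and Pereira, alphabetically by surname: Chaudhari before Pereira.
Order: Horvat, Castillo, Salazar, Reyes, Chaudhari, Pereira, Obi.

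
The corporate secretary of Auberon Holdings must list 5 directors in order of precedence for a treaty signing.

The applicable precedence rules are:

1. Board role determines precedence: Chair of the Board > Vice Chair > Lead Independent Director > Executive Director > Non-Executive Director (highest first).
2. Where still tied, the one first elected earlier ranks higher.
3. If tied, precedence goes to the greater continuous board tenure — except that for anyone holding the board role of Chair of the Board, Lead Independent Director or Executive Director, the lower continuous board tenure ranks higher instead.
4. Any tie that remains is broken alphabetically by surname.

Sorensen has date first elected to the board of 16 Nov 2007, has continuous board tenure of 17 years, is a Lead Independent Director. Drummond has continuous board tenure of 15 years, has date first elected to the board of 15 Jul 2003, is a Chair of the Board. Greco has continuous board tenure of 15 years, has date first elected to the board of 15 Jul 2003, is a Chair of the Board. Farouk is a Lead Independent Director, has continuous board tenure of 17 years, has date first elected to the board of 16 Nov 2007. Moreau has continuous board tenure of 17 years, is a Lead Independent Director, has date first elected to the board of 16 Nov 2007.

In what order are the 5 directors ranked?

Drummond, Greco, Farouk, Moreau, Sorensen

By board role: Drummond and Greco (Chair of the Board); then Farouk, Moreau and Sorensen (Lead Independent Director).
Drummond and Greco both have date first elected to the board 15 Jul 2003, so the next rule applies.
Drummond and Greco both have continuous board tenure 15 years, so the next rule applies.
Among Drummond and Greco, alphabetically by surname: Drummond before Greco.
Farouk, Moreau and Sorensen all have date first elected to the board 16 Nov 2007, so the next rule applies.
Farouk, Moreau and Sorensen all have continuous board tenure 17 years, so the next rule applies.
Among Farouk, Moreau and Sorensen, alphabetically by surname: Farouk before Moreau before Sorensen.
Full order: Drummond, Greco, Farouk, Moreau, Sorensen.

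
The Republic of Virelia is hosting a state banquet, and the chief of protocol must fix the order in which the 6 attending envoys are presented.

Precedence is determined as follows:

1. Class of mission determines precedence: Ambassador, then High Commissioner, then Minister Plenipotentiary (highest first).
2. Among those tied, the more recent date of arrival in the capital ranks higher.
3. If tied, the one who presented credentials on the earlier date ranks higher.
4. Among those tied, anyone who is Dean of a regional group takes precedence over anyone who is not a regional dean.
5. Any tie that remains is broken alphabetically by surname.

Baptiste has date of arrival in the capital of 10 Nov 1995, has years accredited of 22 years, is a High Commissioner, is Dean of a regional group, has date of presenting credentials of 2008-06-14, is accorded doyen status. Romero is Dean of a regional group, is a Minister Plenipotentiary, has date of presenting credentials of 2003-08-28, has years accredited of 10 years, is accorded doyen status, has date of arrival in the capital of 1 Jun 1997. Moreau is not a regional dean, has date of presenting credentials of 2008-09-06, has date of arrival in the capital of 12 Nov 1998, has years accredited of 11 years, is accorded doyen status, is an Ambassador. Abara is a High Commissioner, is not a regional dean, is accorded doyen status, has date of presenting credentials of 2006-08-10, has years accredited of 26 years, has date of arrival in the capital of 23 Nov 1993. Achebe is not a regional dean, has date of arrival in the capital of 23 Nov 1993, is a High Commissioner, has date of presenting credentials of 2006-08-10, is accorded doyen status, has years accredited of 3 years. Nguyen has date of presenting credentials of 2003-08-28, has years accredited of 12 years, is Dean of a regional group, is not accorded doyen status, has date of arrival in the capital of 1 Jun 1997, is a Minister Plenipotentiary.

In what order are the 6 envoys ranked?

By class of mission: Moreau (Ambassador); then Baptiste, Abara and Achebe (High Commissioner); then Nguyen and Romero (Minister Plenipotentiary).
Among Baptiste, Abara and Achebe, by date of arrival in the capital (later first): Baptiste (10 Nov 1995) before Abara and Achebe (23 Nov 1993).
Abara and Achebe both have date of presenting credentials 2006-08-10, so the next rule applies.
Abara and Achebe are each not a regional dean, so the next rule applies.
Among Abara and Achebe, alphabetically by surname: Abara before Achebe.
Nguyen and Romero both have date of arrival in the capital 1 Jun 1997, so the next rule applies.
Nguyen and Romero both have date of presenting credentials 2003-08-28, so the next rule applies.
Nguyen and Romero are each Dean of a regional group, so the next rule applies.
Among Nguyen and Romero, alphabetically by surname: Nguyen before Romero.
Full order: Moreau, Baptiste, Abara, Achebe, Nguyen, Romero.

Moreau, Baptiste, Abara, Achebe, Nguyen, Romero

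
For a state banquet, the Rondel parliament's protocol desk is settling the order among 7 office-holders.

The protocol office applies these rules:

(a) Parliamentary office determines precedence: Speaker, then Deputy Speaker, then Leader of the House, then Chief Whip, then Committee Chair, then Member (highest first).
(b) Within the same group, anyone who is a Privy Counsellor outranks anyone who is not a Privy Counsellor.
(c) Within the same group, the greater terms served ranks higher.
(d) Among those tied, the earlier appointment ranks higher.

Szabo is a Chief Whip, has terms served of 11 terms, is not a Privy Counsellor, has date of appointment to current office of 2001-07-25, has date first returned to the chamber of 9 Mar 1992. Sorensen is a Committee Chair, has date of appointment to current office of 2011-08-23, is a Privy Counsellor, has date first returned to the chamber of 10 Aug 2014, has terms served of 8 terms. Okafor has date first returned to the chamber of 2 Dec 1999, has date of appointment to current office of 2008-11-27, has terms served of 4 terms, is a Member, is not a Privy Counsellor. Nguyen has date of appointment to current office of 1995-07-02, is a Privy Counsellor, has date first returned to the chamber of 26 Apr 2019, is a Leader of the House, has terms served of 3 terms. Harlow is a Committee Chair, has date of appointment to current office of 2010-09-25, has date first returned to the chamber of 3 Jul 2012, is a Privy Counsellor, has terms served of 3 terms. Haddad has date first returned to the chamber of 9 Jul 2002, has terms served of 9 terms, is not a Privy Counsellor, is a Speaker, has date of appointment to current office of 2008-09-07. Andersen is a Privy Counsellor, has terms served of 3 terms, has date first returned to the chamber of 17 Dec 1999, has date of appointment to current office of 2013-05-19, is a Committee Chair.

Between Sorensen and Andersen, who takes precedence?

By parliamentary office: Haddad (Speaker); then Nguyen (Leader of the House); then Szabo (Chief Whip); then Sorensen, Harlow and Andersen (Committee Chair); then Okafor (Member).
Sorensen, Harlow and Andersen are each a Privy Counsellor, so the next rule applies.
Among Sorensen, Harlow and Andersen, by terms served (higher first): Sorensen (8 terms) before Harlow and Andersen (3 terms).
Among Harlow and Andersen, by date of appointment to current office (earlier first): Harlow (2010-09-25) before Andersen (2013-05-19).
So Sorensen takes precedence.

Sorensen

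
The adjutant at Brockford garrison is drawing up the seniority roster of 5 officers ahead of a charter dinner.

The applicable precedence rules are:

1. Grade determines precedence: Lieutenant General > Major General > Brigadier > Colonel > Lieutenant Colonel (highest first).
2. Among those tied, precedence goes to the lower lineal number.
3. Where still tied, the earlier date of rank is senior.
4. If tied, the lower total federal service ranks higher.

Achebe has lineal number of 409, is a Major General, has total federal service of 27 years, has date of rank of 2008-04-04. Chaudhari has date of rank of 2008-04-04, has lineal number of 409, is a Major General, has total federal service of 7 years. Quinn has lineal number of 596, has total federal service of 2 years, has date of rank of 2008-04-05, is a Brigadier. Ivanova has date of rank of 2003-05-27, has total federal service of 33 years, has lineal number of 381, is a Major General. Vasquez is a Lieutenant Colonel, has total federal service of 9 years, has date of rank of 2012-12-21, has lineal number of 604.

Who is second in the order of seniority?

Chaudhari

By grade: Ivanova, Chaudhari and Achebe (Major General); then Quinn (Brigadier); then Vasquez (Lieutenant Colonel).
Among Ivanova, Chaudhari and Achebe, by lineal number (lower first): Ivanova (381) before Chaudhari and Achebe (409).
Chaudhari and Achebe both have date of rank 2008-04-04, so the next rule applies.
Among Chaudhari and Achebe, by total federal service (lower first): Chaudhari (7 years) before Achebe (27 years).
Order: Ivanova, Chaudhari, Achebe, Quinn, Vasquez.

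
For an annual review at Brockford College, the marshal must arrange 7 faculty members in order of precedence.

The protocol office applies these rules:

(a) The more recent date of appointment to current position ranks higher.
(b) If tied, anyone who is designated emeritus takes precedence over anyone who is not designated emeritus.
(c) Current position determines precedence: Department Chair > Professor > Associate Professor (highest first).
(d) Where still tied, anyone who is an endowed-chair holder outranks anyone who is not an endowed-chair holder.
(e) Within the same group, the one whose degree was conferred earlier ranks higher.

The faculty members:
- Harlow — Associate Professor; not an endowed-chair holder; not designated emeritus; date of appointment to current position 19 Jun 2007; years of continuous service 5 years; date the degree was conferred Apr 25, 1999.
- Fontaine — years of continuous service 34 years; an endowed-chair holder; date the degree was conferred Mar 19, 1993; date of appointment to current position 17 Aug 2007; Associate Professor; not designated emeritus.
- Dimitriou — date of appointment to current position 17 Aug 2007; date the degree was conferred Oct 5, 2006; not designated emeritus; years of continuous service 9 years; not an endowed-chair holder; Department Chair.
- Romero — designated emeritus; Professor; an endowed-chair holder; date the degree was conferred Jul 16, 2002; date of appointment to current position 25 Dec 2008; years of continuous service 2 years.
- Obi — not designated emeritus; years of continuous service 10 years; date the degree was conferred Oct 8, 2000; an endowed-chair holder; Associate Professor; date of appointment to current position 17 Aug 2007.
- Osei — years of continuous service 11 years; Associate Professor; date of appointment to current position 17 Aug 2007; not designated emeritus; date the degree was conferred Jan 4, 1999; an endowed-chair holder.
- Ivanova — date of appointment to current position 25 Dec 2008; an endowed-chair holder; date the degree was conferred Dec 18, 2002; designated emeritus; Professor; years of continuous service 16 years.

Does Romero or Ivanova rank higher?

By date of appointment to current position (later first): Romero and Ivanova (both 25 Dec 2008); then Dimitriou, Fontaine, Osei and Obi (each 17 Aug 2007); then Harlow (19 Jun 2007).
Romero and Ivanova are each designated emeritus, so the next rule applies.
Romero and Ivanova are each Professor, so the next rule applies.
Romero and Ivanova are each an endowed-chair holder, so the next rule applies.
Among Romero and Ivanova, by date the degree was conferred (earlier first): Romero (Jul 16, 2002) before Ivanova (Dec 18, 2002).
Dimitriou, Fontaine, Osei and Obi are each not designated emeritus, so the next rule applies.
Among Dimitriou, Fontaine, Osei and Obi, by current position: Dimitriou (Department Chair) before Fontaine, Osei and Obi (Associate Professor).
Fontaine, Osei and Obi are each an endowed-chair holder, so the next rule applies.
Among Fontaine, Osei and Obi, by date the degree was conferred (earlier first): Fontaine (Mar 19, 1993) before Osei (Jan 4, 1999) before Obi (Oct 8, 2000).
So Romero takes precedence.

Romero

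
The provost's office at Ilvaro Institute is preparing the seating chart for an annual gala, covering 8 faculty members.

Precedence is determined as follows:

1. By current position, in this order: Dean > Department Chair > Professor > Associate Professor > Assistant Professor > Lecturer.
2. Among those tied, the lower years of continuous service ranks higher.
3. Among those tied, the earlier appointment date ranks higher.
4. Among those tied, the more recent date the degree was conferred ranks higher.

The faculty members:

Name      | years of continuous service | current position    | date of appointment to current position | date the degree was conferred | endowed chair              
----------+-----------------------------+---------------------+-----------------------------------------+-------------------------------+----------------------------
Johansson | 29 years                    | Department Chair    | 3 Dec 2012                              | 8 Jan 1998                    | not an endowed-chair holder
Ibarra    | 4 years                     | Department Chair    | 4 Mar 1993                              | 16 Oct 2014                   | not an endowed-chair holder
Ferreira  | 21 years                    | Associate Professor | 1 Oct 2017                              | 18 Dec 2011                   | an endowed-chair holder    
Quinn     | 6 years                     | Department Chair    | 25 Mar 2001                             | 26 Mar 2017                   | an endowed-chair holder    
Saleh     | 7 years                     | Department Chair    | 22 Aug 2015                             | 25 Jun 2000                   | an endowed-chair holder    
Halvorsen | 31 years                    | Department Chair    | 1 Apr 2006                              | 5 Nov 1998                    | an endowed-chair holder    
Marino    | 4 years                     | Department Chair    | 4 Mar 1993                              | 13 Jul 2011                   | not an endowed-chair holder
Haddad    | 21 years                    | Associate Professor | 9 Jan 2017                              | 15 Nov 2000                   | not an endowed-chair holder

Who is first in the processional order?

Ibarra

By current position: Ibarra, Marino, Quinn, Saleh, Johansson and Halvorsen (Department Chair); then Haddad and Ferreira (Associate Professor).
Among Ibarra, Marino, Quinn, Saleh, Johansson and Halvorsen, by years of continuous service (lower first): Ibarra and Marino (4 years) before Quinn (6 years) before Saleh (7 years) before Johansson (29 years) before Halvorsen (31 years).
Ibarra and Marino both have date of appointment to current position 4 Mar 1993, so the next rule applies.
Among Ibarra and Marino, by date the degree was conferred (later first): Ibarra (16 Oct 2014) before Marino (13 Jul 2011).
Haddad and Ferreira both have years of continuous service 21 years, so the next rule applies.
Among Haddad and Ferreira, by date of appointment to current position (earlier first): Haddad (9 Jan 2017) before Ferreira (1 Oct 2017).
Order: Ibarra, Marino, Quinn, Saleh, Johansson, Halvorsen, Haddad, Ferreira.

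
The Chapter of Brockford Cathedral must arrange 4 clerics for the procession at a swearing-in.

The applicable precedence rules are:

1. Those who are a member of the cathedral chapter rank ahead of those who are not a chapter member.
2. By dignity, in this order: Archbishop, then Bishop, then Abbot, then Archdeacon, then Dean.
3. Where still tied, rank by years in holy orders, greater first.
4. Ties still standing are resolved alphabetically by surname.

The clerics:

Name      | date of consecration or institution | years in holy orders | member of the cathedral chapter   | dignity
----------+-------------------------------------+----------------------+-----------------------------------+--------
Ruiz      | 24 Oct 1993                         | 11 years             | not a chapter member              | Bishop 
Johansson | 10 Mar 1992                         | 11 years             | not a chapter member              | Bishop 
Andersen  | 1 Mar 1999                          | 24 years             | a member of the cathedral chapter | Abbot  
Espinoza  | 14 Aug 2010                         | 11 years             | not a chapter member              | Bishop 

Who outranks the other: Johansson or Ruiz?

Johansson

By the first rule: Andersen (a member of the cathedral chapter); then Espinoza, Johansson and Ruiz (each not a chapter member).
Espinoza, Johansson and Ruiz are each Bishop, so the next rule applies.
Espinoza, Johansson and Ruiz all have years in holy orders 11 years, so the next rule applies.
Among Espinoza, Johansson and Ruiz, alphabetically by surname: Espinoza before Johansson before Ruiz.
So Johansson takes precedence.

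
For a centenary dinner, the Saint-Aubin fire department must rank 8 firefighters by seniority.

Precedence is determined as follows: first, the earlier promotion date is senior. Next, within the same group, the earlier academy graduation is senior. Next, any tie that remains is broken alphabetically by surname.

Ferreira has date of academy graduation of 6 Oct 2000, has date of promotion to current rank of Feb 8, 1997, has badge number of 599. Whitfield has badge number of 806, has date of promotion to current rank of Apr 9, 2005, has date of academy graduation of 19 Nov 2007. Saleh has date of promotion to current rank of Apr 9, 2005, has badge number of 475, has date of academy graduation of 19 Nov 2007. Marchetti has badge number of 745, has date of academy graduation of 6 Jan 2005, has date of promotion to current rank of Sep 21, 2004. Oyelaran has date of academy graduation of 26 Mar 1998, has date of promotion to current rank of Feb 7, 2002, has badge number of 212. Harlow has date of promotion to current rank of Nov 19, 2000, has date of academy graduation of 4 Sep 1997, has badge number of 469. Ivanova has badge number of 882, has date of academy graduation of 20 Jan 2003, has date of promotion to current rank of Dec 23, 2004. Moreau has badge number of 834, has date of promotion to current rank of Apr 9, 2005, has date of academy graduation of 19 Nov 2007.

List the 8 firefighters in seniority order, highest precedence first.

Ferreira, Harlow, Oyelaran, Marchetti, Ivanova, Moreau, Saleh, Whitfield

By date of promotion to current rank (earlier first): Ferreira (Feb 8, 1997); then Harlow (Nov 19, 2000); then Oyelaran (Feb 7, 2002); then Marchetti (Sep 21, 2004); then Ivanova (Dec 23, 2004); then Moreau, Saleh and Whitfield (each Apr 9, 2005).
Moreau, Saleh and Whitfield all have date of academy graduation 19 Nov 2007, so the next rule applies.
Among Moreau, Saleh and Whitfield, alphabetically by surname: Moreau before Saleh before Whitfield.
Full order: Ferreira, Harlow, Oyelaran, Marchetti, Ivanova, Moreau, Saleh, Whitfield.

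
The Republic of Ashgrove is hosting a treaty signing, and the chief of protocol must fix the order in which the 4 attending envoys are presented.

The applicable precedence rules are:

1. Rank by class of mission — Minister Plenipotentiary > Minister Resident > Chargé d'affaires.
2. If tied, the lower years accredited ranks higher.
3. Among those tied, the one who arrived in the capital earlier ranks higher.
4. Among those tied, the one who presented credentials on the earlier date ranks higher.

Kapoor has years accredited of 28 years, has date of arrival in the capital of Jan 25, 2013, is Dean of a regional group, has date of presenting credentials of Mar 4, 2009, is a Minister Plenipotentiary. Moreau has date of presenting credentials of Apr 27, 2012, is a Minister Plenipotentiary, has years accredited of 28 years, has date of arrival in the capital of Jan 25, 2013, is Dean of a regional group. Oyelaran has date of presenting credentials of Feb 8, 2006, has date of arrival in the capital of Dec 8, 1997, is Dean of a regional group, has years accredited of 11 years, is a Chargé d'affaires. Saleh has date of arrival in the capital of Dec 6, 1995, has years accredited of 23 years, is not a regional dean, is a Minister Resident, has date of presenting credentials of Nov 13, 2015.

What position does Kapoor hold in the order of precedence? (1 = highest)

By class of mission: Kapoor and Moreau (Minister Plenipotentiary); then Saleh (Minister Resident); then Oyelaran (Chargé d'affaires).
Kapoor and Moreau both have years accredited 28 years, so the next rule applies.
Kapoor and Moreau both have date of arrival in the capital Jan 25, 2013, so the next rule applies.
Among Kapoor and Moreau, by date of presenting credentials (earlier first): Kapoor (Mar 4, 2009) before Moreau (Apr 27, 2012).
Order: Kapoor, Moreau, Saleh, Oyelaran. So position 1.

1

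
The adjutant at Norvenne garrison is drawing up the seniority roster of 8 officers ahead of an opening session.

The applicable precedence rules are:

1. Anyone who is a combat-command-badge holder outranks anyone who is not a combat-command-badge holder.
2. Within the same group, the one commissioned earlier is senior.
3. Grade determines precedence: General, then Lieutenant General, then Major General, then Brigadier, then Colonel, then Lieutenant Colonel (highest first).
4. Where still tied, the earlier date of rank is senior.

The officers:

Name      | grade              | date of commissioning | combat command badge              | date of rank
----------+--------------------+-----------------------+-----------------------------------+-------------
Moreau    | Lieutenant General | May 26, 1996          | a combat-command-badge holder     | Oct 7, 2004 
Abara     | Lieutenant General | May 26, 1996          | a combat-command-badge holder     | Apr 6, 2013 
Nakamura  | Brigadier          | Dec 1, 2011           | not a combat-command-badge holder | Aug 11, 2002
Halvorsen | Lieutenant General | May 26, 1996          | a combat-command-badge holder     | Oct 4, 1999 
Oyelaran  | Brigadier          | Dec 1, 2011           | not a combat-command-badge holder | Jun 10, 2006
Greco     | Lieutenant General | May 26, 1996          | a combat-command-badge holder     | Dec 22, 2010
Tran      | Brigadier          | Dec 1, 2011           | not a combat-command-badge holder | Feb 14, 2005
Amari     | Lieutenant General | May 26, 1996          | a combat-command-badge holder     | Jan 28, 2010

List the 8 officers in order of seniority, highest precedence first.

Halvorsen, Moreau, Amari, Greco, Abara, Nakamura, Tran, Oyelaran

By the first rule: Halvorsen, Moreau, Amari, Greco and Abara (each a combat-command-badge holder); then Nakamura, Tran and Oyelaran (each not a combat-command-badge holder).
Halvorsen, Moreau, Amari, Greco and Abara all have date of commissioning May 26, 1996, so the next rule applies.
Halvorsen, Moreau, Amari, Greco and Abara are each Lieutenant General, so the next rule applies.
Among Halvorsen, Moreau, Amari, Greco and Abara, by date of rank (earlier first): Halvorsen (Oct 4, 1999) before Moreau (Oct 7, 2004) before Amari (Jan 28, 2010) before Greco (Dec 22, 2010) before Abara (Apr 6, 2013).
Nakamura, Tran and Oyelaran all have date of commissioning Dec 1, 2011, so the next rule applies.
Nakamura, Tran and Oyelaran are each Brigadier, so the next rule applies.
Among Nakamura, Tran and Oyelaran, by date of rank (earlier first): Nakamura (Aug 11, 2002) before Tran (Feb 14, 2005) before Oyelaran (Jun 10, 2006).
Full order: Halvorsen, Moreau, Amari, Greco, Abara, Nakamura, Tran, Oyelaran.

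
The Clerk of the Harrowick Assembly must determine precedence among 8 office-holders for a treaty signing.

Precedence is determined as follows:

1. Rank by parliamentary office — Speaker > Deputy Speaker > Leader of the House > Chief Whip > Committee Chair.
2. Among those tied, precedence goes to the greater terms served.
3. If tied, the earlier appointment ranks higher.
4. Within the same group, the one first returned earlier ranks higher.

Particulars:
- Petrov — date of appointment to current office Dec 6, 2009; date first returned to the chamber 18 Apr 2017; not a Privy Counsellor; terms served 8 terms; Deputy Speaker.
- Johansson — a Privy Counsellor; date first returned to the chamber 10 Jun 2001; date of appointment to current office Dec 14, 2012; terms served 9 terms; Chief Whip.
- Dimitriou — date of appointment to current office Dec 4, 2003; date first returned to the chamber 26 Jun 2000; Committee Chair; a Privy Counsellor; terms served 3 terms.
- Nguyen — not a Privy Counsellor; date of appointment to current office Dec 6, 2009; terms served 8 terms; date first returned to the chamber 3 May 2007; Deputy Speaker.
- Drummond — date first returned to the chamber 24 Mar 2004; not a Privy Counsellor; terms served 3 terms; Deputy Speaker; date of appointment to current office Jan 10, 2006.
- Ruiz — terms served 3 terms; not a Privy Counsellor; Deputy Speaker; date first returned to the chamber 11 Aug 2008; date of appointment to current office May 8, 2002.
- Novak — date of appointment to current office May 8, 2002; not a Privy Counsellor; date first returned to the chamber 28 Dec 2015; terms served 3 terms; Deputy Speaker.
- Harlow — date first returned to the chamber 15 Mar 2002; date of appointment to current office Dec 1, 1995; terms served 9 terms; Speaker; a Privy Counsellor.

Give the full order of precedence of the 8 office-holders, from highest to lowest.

By parliamentary office: Harlow (Speaker); then Nguyen, Petrov, Ruiz, Novak and Drummond (Deputy Speaker); then Johansson (Chief Whip); then Dimitriou (Committee Chair).
Among Nguyen, Petrov, Ruiz, Novak and Drummond, by terms served (higher first): Nguyen and Petrov (8 terms) before Ruiz, Novak and Drummond (3 terms).
Nguyen and Petrov both have date of appointment to current office Dec 6, 2009, so the next rule applies.
Among Nguyen and Petrov, by date first returned to the chamber (earlier first): Nguyen (3 May 2007) before Petrov (18 Apr 2017).
Among Ruiz, Novak and Drummond, by date of appointment to current office (earlier first): Ruiz and Novak (May 8, 2002) before Drummond (Jan 10, 2006).
Among Ruiz and Novak, by date first returned to the chamber (earlier first): Ruiz (11 Aug 2008) before Novak (28 Dec 2015).
Full order: Harlow, Nguyen, Petrov, Ruiz, Novak, Drummond, Johansson, Dimitriou.

Harlow, Nguyen, Petrov, Ruiz, Novak, Drummond, Johansson, Dimitriou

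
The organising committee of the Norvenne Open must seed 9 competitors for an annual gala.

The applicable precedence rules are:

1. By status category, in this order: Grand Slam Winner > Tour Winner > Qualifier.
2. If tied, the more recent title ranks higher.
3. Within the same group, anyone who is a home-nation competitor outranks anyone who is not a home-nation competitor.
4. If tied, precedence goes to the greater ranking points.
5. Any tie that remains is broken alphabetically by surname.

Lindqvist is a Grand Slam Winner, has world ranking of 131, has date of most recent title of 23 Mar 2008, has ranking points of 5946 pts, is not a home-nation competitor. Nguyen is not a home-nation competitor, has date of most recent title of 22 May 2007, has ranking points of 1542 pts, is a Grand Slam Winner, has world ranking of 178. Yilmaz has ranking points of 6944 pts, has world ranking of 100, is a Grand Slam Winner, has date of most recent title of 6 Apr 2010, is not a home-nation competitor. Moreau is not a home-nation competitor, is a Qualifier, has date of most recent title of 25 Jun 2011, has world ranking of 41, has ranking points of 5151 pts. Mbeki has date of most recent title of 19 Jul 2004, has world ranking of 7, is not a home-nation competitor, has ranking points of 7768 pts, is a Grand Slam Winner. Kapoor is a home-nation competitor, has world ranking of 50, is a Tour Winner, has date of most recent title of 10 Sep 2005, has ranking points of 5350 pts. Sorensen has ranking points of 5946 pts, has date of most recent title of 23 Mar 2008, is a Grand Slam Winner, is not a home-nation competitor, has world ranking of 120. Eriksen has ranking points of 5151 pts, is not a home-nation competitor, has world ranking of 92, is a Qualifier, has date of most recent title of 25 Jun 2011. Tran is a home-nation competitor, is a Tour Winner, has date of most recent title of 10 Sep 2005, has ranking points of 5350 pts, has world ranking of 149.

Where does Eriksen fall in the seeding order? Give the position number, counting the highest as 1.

By status category: Yilmaz, Lindqvist, Sorensen, Nguyen and Mbeki (Grand Slam Winner); then Kapoor and Tran (Tour Winner); then Eriksen and Moreau (Qualifier).
Among Yilmaz, Lindqvist, Sorensen, Nguyen and Mbeki, by date of most recent title (later first): Yilmaz (6 Apr 2010) before Lindqvist and Sorensen (23 Mar 2008) before Nguyen (22 May 2007) before Mbeki (19 Jul 2004).
Lindqvist and Sorensen are each not a home-nation competitor, so the next rule applies.
Lindqvist and Sorensen both have ranking points 5946 pts, so the next rule applies.
Among Lindqvist and Sorensen, alphabetically by surname: Lindqvist before Sorensen.
Kapoor and Tran both have date of most recent title 10 Sep 2005, so the next rule applies.
Kapoor and Tran are each a home-nation competitor, so the next rule applies.
Kapoor and Tran both have ranking points 5350 pts, so the next rule applies.
Among Kapoor and Tran, alphabetically by surname: Kapoor before Tran.
Eriksen and Moreau both have date of most recent title 25 Jun 2011, so the next rule applies.
Eriksen and Moreau are each not a home-nation competitor, so the next rule applies.
Eriksen and Moreau both have ranking points 5151 pts, so the next rule applies.
Among Eriksen and Moreau, alphabetically by surname: Eriksen before Moreau.
Order: Yilmaz, Lindqvist, Sorensen, Nguyen, Mbeki, Kapoor, Tran, Eriksen, Moreau. So position 8.

8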